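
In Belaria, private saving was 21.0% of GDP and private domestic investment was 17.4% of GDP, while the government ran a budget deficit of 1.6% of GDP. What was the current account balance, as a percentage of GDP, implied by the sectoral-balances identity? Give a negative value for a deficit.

By the sectoral-balances identity, CA = (S_private - I) + (T - G).
Private balance = 21.0 - 17.4 = 3.6
Government balance (T - G) = -1.6
CA = 3.6 + (-1.6) = 2.0

2.0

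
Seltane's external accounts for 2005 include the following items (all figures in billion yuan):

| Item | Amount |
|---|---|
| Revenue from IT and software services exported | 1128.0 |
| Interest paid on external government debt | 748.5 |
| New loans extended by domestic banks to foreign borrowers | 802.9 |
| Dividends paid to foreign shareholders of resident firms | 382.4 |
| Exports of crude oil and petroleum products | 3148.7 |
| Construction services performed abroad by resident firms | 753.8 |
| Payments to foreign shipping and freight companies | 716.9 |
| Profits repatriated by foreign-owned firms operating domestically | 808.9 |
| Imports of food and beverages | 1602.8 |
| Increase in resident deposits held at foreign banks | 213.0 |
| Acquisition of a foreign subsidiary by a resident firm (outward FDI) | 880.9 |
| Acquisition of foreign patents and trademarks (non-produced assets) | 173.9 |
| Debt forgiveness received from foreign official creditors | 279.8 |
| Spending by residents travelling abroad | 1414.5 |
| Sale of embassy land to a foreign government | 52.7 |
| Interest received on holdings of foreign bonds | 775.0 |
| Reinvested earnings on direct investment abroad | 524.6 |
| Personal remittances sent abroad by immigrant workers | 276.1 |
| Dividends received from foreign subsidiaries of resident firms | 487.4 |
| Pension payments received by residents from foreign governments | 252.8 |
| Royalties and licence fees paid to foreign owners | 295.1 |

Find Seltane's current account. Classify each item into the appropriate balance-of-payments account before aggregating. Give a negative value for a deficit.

825.1

Goods: -1602.8 + 3148.7 = 1545.9
Services: 753.8 - 295.1 - 716.9 - 1414.5 + 1128.0 = -544.7
Primary income: 524.6 - 808.9 - 382.4 + 775.0 - 748.5 + 487.4 = -152.8
Secondary income: 252.8 - 276.1 = -23.3
Current account = 1545.9 + (-544.7) + (-152.8) + (-23.3) = 825.1
(Excluded from the current account — financial account: new loans extended by domestic banks to foreign borrowers 802.9, increase in resident deposits held at foreign banks 213.0, acquisition of a foreign subsidiary by a resident firm (outward FDI) 880.9; capital account: acquisition of foreign patents and trademarks (non-produced assets) 173.9, debt forgiveness received from foreign official creditors 279.8, sale of embassy land to a foreign government 52.7.)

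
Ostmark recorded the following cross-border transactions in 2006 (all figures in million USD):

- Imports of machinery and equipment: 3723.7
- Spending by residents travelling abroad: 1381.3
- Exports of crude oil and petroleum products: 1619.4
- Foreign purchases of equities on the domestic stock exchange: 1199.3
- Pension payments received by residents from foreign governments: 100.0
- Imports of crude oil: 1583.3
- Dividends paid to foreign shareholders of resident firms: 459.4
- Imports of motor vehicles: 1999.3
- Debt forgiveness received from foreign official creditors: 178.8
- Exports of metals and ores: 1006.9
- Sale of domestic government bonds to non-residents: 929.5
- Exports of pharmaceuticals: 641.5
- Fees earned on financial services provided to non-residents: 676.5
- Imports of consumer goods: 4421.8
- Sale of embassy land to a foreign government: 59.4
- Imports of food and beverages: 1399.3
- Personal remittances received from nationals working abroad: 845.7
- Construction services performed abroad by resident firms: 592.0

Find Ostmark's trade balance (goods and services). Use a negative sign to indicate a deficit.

-9972.4

Goods: 641.5 - 3723.7 - 4421.8 - 1999.3 - 1583.3 + 1619.4 + 1006.9 - 1399.3 = -9859.6
Services: -1381.3 + 676.5 + 592.0 = -112.8
Trade balance = -9859.6 + (-112.8) = -9972.4
(Excluded from the trade balance — financial account: foreign purchases of equities on the domestic stock exchange 1199.3, sale of domestic government bonds to non-residents 929.5; secondary income: pension payments received by residents from foreign governments 100.0, personal remittances received from nationals working abroad 845.7; primary income: dividends paid to foreign shareholders of resident firms 459.4; capital account: debt forgiveness received from foreign official creditors 178.8, sale of embassy land to a foreign government 59.4.)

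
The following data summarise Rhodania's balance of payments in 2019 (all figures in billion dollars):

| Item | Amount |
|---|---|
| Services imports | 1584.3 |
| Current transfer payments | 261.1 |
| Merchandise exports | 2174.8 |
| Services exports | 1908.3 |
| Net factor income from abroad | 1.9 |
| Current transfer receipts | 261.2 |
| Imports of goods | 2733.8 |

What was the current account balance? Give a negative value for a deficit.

Goods balance = 2174.8 - 2733.8 = -559.0
Services balance = 1908.3 - 1584.3 = 324.0
Trade balance (goods + services) = -559.0 + 324.0 = -235.0
Net primary income = 1.9
Net secondary income = 261.2 - 261.1 = 0.1
Current account = -235.0 + 1.9 + 0.1 = -233.0

-233.0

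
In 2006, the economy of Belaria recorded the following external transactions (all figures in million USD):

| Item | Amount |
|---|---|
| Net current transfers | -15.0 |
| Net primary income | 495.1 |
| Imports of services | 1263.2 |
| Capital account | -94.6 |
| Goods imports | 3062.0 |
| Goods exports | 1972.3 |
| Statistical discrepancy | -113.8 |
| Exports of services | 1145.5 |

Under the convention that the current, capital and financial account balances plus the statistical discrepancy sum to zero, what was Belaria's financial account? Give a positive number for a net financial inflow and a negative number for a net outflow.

935.7

Goods balance = 1972.3 - 3062.0 = -1089.7
Services balance = 1145.5 - 1263.2 = -117.7
Trade balance (goods + services) = -1089.7 + (-117.7) = -1207.4
Net primary income = 495.1
Net secondary income = -15.0
Current account = -1207.4 + 495.1 + (-15.0) = -727.3
Financial account = -(-727.3 + (-94.6) + (-113.8)) = 935.7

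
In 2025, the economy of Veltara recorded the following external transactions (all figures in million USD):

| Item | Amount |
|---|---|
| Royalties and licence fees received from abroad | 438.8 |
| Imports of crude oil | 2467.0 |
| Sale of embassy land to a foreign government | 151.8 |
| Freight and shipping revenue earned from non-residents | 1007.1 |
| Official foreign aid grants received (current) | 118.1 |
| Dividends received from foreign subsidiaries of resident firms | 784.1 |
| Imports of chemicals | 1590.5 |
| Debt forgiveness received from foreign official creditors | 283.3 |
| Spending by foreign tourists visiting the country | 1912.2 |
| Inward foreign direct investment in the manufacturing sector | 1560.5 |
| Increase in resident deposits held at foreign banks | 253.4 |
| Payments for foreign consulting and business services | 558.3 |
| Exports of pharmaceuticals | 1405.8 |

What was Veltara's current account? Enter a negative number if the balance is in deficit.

Goods: -2467.0 - 1590.5 + 1405.8 = -2651.7
Services: 1007.1 + 438.8 + 1912.2 - 558.3 = 2799.8
Primary income: 784.1
Secondary income: 118.1
Current account = (-2651.7) + 2799.8 + 784.1 + 118.1 = 1050.3
(Excluded from the current account — capital account: sale of embassy land to a foreign government 151.8, debt forgiveness received from foreign official creditors 283.3; financial account: inward foreign direct investment in the manufacturing sector 1560.5, increase in resident deposits held at foreign banks 253.4.)

1050.3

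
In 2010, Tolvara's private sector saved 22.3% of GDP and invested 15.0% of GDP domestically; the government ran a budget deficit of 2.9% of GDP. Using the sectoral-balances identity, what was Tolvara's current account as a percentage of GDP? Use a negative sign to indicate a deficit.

By the sectoral-balances identity, CA = (S_private - I) + (T - G).
Private balance = 22.3 - 15.0 = 7.3
Government balance (T - G) = -2.9
CA = 7.3 + (-2.9) = 4.4

4.4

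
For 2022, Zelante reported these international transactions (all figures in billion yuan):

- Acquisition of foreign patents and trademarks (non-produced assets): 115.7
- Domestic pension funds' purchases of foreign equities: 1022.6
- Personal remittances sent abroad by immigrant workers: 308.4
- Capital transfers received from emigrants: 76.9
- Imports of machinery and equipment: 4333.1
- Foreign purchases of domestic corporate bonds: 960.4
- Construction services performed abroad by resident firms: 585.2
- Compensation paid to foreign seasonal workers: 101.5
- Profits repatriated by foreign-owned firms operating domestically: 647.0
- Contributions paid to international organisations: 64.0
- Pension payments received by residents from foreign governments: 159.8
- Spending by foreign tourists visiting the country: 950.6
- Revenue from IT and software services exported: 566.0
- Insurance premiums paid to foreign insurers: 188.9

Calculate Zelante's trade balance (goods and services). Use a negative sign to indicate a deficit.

Goods: -4333.1
Services: 585.2 + 950.6 - 188.9 + 566.0 = 1912.9
Trade balance = -4333.1 + 1912.9 = -2420.2
(Excluded from the trade balance — capital account: acquisition of foreign patents and trademarks (non-produced assets) 115.7, capital transfers received from emigrants 76.9; financial account: domestic pension funds' purchases of foreign equities 1022.6, foreign purchases of domestic corporate bonds 960.4; secondary income: personal remittances sent abroad by immigrant workers 308.4, contributions paid to international organisations 64.0, pension payments received by residents from foreign governments 159.8; primary income: compensation paid to foreign seasonal workers 101.5, profits repatriated by foreign-owned firms operating domestically 647.0.)

-2420.2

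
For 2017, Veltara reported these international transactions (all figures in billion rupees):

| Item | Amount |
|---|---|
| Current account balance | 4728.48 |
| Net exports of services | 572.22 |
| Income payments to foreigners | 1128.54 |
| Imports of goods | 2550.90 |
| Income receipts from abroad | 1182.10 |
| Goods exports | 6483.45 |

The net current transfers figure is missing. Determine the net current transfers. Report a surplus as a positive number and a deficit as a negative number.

170.15

Current account = goods balance + services balance + net primary income + net secondary income
Sum of the known components = 4558.33
Net current transfers = CA - (known components) = 4728.48 - 4558.33 = 170.15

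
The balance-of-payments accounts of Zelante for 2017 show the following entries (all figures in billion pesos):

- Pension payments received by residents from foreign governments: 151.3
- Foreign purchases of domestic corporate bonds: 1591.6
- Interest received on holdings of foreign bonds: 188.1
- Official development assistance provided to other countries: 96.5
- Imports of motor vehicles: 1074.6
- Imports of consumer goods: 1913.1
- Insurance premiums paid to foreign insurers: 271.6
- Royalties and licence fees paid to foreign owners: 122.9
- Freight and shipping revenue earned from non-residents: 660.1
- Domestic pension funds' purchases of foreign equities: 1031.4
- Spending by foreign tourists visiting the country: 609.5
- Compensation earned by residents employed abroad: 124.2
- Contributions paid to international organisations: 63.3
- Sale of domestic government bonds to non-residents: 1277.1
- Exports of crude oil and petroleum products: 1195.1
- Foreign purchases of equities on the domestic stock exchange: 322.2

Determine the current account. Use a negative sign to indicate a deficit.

-613.7

Goods: -1074.6 + 1195.1 - 1913.1 = -1792.6
Services: -122.9 - 271.6 + 660.1 + 609.5 = 875.1
Primary income: 124.2 + 188.1 = 312.3
Secondary income: -96.5 - 63.3 + 151.3 = -8.5
Current account = (-1792.6) + 875.1 + 312.3 + (-8.5) = -613.7
(Excluded from the current account — financial account: foreign purchases of domestic corporate bonds 1591.6, domestic pension funds' purchases of foreign equities 1031.4, sale of domestic government bonds to non-residents 1277.1, foreign purchases of equities on the domestic stock exchange 322.2.)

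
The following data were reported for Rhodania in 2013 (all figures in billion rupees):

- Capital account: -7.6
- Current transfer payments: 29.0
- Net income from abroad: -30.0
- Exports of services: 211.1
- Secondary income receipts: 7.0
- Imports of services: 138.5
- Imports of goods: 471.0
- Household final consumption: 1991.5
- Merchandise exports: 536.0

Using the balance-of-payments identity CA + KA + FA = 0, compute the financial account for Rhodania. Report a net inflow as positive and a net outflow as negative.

-78.0

Goods balance = 536.0 - 471.0 = 65.0
Services balance = 211.1 - 138.5 = 72.6
Trade balance (goods + services) = 65.0 + 72.6 = 137.6
Net primary income = -30.0
Net secondary income = 7.0 - 29.0 = -22.0
Current account = 137.6 + (-30.0) + (-22.0) = 85.6
Financial account = -(85.6 + (-7.6)) = -78.0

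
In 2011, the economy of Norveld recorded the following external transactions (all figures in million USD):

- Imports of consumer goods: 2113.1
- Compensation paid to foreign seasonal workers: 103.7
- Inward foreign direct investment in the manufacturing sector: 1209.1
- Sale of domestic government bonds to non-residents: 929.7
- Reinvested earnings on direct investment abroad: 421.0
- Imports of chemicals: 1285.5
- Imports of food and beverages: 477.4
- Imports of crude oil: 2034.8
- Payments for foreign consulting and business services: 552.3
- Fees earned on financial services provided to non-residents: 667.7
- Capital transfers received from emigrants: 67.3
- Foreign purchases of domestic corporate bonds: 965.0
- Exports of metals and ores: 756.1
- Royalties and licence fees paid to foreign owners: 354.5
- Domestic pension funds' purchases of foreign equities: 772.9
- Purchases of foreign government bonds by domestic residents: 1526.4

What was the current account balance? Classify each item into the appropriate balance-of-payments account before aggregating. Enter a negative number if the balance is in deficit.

-5076.5

Goods: -2113.1 - 1285.5 - 2034.8 - 477.4 + 756.1 = -5154.7
Services: 667.7 - 354.5 - 552.3 = -239.1
Primary income: 421.0 - 103.7 = 317.3
Current account = (-5154.7) + (-239.1) + 317.3 = -5076.5
(Excluded from the current account — financial account: inward foreign direct investment in the manufacturing sector 1209.1, sale of domestic government bonds to non-residents 929.7, foreign purchases of domestic corporate bonds 965.0, domestic pension funds' purchases of foreign equities 772.9, purchases of foreign government bonds by domestic residents 1526.4; capital account: capital transfers received from emigrants 67.3.)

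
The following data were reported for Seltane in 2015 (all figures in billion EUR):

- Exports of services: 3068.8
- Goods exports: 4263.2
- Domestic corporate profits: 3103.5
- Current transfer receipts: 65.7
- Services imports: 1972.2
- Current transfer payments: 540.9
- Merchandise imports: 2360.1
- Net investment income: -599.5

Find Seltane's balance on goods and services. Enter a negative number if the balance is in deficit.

Goods balance = 4263.2 - 2360.1 = 1903.1
Services balance = 3068.8 - 1972.2 = 1096.6
Trade balance (goods + services) = 1903.1 + 1096.6 = 2999.7

2999.7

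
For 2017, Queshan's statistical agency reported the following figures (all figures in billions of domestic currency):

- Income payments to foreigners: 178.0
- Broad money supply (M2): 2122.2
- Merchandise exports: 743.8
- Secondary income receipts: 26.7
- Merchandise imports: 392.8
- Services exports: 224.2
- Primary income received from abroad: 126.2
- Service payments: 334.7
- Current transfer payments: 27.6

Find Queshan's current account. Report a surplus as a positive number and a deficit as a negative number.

187.8

Goods balance = 743.8 - 392.8 = 351.0
Services balance = 224.2 - 334.7 = -110.5
Trade balance (goods + services) = 351.0 + (-110.5) = 240.5
Net primary income = 126.2 - 178.0 = -51.8
Net secondary income = 26.7 - 27.6 = -0.9
Current account = 240.5 + (-51.8) + (-0.9) = 187.8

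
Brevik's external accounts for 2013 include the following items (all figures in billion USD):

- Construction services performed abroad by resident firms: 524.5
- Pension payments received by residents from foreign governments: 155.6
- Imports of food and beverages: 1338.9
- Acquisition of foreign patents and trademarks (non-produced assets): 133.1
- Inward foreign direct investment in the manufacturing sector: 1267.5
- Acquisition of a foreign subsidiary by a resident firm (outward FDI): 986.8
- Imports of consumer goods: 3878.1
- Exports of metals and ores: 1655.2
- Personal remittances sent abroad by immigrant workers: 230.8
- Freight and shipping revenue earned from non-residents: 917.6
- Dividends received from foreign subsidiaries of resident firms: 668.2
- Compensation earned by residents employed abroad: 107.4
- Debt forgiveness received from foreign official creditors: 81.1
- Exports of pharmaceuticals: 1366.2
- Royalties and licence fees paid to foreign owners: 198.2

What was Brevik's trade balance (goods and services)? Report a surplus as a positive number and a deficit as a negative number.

-951.7

Goods: 1655.2 - 3878.1 - 1338.9 + 1366.2 = -2195.6
Services: 524.5 - 198.2 + 917.6 = 1243.9
Trade balance = -2195.6 + 1243.9 = -951.7
(Excluded from the trade balance — secondary income: pension payments received by residents from foreign governments 155.6, personal remittances sent abroad by immigrant workers 230.8; capital account: acquisition of foreign patents and trademarks (non-produced assets) 133.1, debt forgiveness received from foreign official creditors 81.1; financial account: inward foreign direct investment in the manufacturing sector 1267.5, acquisition of a foreign subsidiary by a resident firm (outward FDI) 986.8; primary income: dividends received from foreign subsidiaries of resident firms 668.2, compensation earned by residents employed abroad 107.4.)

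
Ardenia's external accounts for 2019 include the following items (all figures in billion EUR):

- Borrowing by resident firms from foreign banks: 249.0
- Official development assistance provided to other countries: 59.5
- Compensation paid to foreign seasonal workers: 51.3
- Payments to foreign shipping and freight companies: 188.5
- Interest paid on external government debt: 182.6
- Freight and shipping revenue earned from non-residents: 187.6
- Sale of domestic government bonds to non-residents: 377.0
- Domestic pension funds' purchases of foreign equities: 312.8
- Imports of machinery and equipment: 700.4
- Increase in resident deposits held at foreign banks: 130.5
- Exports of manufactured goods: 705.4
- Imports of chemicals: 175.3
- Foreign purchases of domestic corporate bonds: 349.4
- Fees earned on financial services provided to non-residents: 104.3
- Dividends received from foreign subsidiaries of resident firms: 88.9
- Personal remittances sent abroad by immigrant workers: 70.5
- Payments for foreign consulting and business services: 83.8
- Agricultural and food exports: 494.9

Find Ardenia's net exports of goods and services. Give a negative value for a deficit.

Goods: 705.4 - 175.3 - 700.4 + 494.9 = 324.6
Services: -188.5 + 104.3 - 83.8 + 187.6 = 19.6
Trade balance = 324.6 + 19.6 = 344.2
(Excluded from the trade balance — financial account: borrowing by resident firms from foreign banks 249.0, sale of domestic government bonds to non-residents 377.0, domestic pension funds' purchases of foreign equities 312.8, increase in resident deposits held at foreign banks 130.5, foreign purchases of domestic corporate bonds 349.4; secondary income: official development assistance provided to other countries 59.5, personal remittances sent abroad by immigrant workers 70.5; primary income: compensation paid to foreign seasonal workers 51.3, interest paid on external government debt 182.6, dividends received from foreign subsidiaries of resident firms 88.9.)

344.2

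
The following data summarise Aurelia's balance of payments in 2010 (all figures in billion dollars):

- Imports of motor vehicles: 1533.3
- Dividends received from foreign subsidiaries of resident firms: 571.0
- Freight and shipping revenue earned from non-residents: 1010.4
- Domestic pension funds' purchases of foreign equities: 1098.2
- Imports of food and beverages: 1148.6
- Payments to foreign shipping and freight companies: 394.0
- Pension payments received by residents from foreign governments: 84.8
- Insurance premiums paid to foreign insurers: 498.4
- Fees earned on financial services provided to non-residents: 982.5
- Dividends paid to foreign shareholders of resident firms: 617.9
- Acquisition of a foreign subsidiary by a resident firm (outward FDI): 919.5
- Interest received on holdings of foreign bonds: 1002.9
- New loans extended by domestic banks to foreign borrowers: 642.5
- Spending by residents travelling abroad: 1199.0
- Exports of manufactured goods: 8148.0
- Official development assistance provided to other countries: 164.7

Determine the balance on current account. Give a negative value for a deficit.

Goods: 8148.0 - 1533.3 - 1148.6 = 5466.1
Services: -1199.0 + 1010.4 - 394.0 - 498.4 + 982.5 = -98.5
Primary income: 1002.9 + 571.0 - 617.9 = 956.0
Secondary income: 84.8 - 164.7 = -79.9
Current account = 5466.1 + (-98.5) + 956.0 + (-79.9) = 6243.7
(Excluded from the current account — financial account: domestic pension funds' purchases of foreign equities 1098.2, acquisition of a foreign subsidiary by a resident firm (outward FDI) 919.5, new loans extended by domestic banks to foreign borrowers 642.5.)

6243.7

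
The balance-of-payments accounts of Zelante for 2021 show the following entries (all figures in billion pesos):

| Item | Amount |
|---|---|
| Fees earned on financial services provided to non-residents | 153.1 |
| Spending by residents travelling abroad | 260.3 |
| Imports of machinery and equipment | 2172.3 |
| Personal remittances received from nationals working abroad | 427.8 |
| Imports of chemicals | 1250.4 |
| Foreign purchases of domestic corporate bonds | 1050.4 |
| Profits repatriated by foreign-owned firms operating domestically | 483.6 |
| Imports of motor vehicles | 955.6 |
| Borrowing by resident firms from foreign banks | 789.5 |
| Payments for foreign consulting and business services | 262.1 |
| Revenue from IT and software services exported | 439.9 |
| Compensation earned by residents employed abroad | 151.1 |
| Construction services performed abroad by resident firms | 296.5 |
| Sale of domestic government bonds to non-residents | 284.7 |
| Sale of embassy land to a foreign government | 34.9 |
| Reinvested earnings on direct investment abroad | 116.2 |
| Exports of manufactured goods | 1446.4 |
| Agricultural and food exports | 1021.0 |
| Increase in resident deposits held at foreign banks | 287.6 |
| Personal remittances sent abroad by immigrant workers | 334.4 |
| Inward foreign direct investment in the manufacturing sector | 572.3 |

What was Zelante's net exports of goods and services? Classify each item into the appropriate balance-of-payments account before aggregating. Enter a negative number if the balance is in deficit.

Goods: 1446.4 - 2172.3 + 1021.0 - 955.6 - 1250.4 = -1910.9
Services: -262.1 - 260.3 + 439.9 + 296.5 + 153.1 = 367.1
Trade balance = -1910.9 + 367.1 = -1543.8
(Excluded from the trade balance — secondary income: personal remittances received from nationals working abroad 427.8, personal remittances sent abroad by immigrant workers 334.4; financial account: foreign purchases of domestic corporate bonds 1050.4, borrowing by resident firms from foreign banks 789.5, sale of domestic government bonds to non-residents 284.7, increase in resident deposits held at foreign banks 287.6, inward foreign direct investment in the manufacturing sector 572.3; primary income: profits repatriated by foreign-owned firms operating domestically 483.6, compensation earned by residents employed abroad 151.1, reinvested earnings on direct investment abroad 116.2; capital account: sale of embassy land to a foreign government 34.9.)

-1543.8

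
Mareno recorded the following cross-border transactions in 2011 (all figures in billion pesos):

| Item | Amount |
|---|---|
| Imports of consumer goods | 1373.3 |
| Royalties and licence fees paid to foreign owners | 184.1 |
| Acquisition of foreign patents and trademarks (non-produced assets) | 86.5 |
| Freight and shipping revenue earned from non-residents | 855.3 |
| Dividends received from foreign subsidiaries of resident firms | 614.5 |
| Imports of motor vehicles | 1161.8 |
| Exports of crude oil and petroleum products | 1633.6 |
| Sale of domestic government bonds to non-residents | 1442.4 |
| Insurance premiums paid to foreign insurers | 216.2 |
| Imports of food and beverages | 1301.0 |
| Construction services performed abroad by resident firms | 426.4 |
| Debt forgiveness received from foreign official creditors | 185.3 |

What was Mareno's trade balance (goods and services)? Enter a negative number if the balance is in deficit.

-1321.1

Goods: -1161.8 - 1301.0 + 1633.6 - 1373.3 = -2202.5
Services: -216.2 + 426.4 - 184.1 + 855.3 = 881.4
Trade balance = -2202.5 + 881.4 = -1321.1
(Excluded from the trade balance — capital account: acquisition of foreign patents and trademarks (non-produced assets) 86.5, debt forgiveness received from foreign official creditors 185.3; primary income: dividends received from foreign subsidiaries of resident firms 614.5; financial account: sale of domestic government bonds to non-residents 1442.4.)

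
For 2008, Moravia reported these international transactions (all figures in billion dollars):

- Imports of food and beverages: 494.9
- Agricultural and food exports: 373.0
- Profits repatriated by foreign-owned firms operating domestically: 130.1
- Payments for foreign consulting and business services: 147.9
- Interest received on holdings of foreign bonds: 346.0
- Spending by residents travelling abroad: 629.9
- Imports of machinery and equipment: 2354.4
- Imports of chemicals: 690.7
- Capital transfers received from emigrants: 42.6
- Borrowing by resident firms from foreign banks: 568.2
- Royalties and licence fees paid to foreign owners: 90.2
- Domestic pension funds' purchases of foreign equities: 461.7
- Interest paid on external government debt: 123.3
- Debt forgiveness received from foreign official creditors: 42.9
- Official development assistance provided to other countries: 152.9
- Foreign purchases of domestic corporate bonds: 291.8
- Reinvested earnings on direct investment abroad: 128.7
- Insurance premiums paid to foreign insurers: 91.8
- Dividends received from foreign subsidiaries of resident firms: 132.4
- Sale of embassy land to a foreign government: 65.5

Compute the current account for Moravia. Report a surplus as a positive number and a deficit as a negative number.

-3926.0

Goods: -494.9 - 690.7 - 2354.4 + 373.0 = -3167.0
Services: -147.9 - 91.8 - 90.2 - 629.9 = -959.8
Primary income: 128.7 - 123.3 + 346.0 + 132.4 - 130.1 = 353.7
Secondary income: -152.9
Current account = (-3167.0) + (-959.8) + 353.7 + (-152.9) = -3926.0
(Excluded from the current account — capital account: capital transfers received from emigrants 42.6, debt forgiveness received from foreign official creditors 42.9, sale of embassy land to a foreign government 65.5; financial account: borrowing by resident firms from foreign banks 568.2, domestic pension funds' purchases of foreign equities 461.7, foreign purchases of domestic corporate bonds 291.8.)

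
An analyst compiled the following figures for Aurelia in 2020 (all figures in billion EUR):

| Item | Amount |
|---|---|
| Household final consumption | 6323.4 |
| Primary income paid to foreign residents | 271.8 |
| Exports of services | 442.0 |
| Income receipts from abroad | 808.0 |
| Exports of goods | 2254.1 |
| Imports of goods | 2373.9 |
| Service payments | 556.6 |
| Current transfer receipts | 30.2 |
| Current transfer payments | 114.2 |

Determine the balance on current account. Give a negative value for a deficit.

Goods balance = 2254.1 - 2373.9 = -119.8
Services balance = 442.0 - 556.6 = -114.6
Trade balance (goods + services) = -119.8 + (-114.6) = -234.4
Net primary income = 808.0 - 271.8 = 536.2
Net secondary income = 30.2 - 114.2 = -84.0
Current account = -234.4 + 536.2 + (-84.0) = 217.8

217.8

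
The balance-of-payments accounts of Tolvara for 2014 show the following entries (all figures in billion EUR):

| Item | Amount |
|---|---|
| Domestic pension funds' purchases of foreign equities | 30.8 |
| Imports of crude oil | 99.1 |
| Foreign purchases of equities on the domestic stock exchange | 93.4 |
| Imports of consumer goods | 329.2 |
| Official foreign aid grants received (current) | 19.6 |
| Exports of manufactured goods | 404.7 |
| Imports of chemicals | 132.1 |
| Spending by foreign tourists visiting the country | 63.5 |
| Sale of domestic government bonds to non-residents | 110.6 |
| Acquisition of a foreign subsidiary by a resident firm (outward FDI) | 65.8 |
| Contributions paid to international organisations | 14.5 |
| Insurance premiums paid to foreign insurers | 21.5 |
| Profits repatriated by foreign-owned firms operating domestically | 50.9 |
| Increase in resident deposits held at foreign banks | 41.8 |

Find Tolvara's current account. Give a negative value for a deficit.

-159.5

Goods: -329.2 - 132.1 - 99.1 + 404.7 = -155.7
Services: -21.5 + 63.5 = 42.0
Primary income: -50.9
Secondary income: 19.6 - 14.5 = 5.1
Current account = (-155.7) + 42.0 + (-50.9) + 5.1 = -159.5
(Excluded from the current account — financial account: domestic pension funds' purchases of foreign equities 30.8, foreign purchases of equities on the domestic stock exchange 93.4, sale of domestic government bonds to non-residents 110.6, acquisition of a foreign subsidiary by a resident firm (outward FDI) 65.8, increase in resident deposits held at foreign banks 41.8.)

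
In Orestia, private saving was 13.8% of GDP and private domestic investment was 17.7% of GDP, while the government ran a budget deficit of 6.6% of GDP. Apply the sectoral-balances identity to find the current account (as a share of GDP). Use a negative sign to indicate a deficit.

-10.5

By the sectoral-balances identity, CA = (S_private - I) + (T - G).
Private balance = 13.8 - 17.7 = -3.9
Government balance (T - G) = -6.6
CA = -3.9 + (-6.6) = -10.5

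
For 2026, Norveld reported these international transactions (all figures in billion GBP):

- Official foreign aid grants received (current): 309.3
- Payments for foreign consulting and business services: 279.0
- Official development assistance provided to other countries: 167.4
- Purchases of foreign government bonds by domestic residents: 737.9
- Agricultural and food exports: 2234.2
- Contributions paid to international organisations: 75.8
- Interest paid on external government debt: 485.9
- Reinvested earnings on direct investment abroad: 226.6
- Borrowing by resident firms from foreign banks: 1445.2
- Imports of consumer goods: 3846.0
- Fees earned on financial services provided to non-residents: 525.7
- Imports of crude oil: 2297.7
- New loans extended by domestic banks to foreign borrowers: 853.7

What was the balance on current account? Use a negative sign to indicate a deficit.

Goods: -3846.0 - 2297.7 + 2234.2 = -3909.5
Services: 525.7 - 279.0 = 246.7
Primary income: 226.6 - 485.9 = -259.3
Secondary income: -167.4 + 309.3 - 75.8 = 66.1
Current account = (-3909.5) + 246.7 + (-259.3) + 66.1 = -3856.0
(Excluded from the current account — financial account: purchases of foreign government bonds by domestic residents 737.9, borrowing by resident firms from foreign banks 1445.2, new loans extended by domestic banks to foreign borrowers 853.7.)

-3856.0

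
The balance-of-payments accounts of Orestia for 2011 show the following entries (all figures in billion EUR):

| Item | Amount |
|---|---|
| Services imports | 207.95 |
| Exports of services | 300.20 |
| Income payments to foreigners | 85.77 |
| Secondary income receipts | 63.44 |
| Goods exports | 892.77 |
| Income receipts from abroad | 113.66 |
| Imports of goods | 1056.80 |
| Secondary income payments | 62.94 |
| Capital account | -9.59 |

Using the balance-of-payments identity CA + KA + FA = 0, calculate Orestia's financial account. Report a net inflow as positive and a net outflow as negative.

Goods balance = 892.77 - 1056.80 = -164.03
Services balance = 300.20 - 207.95 = 92.25
Trade balance (goods + services) = -164.03 + 92.25 = -71.78
Net primary income = 113.66 - 85.77 = 27.89
Net secondary income = 63.44 - 62.94 = 0.50
Current account = -71.78 + 27.89 + 0.50 = -43.39
Financial account = -(-43.39 + (-9.59)) = 52.98

52.98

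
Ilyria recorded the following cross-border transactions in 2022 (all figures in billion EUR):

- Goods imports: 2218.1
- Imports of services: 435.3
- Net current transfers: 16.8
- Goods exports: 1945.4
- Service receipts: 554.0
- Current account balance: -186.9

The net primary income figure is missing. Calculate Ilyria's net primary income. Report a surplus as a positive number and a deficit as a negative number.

-49.7

Current account = goods balance + services balance + net primary income + net secondary income
Sum of the known components = -137.2
Net primary income = CA - (known components) = -186.9 - (-137.2) = -49.7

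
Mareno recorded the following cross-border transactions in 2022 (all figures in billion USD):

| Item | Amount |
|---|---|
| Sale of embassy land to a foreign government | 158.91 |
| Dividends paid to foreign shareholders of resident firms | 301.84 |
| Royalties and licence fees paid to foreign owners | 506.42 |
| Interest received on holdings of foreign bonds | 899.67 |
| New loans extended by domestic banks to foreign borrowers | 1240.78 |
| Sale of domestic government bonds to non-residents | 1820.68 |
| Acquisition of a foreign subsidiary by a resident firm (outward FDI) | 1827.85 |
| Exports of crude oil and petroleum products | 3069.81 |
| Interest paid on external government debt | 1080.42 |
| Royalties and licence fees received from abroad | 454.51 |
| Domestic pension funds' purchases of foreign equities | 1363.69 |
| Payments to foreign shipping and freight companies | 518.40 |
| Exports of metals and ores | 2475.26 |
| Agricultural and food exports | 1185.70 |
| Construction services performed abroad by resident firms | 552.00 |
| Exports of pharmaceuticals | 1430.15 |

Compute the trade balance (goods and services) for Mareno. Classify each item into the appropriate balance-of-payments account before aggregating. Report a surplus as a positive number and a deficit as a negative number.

8142.61

Goods: 3069.81 + 1185.70 + 1430.15 + 2475.26 = 8160.92
Services: -506.42 + 454.51 - 518.40 + 552.00 = -18.31
Trade balance = 8160.92 + (-18.31) = 8142.61
(Excluded from the trade balance — capital account: sale of embassy land to a foreign government 158.91; primary income: dividends paid to foreign shareholders of resident firms 301.84, interest received on holdings of foreign bonds 899.67, interest paid on external government debt 1080.42; financial account: new loans extended by domestic banks to foreign borrowers 1240.78, sale of domestic government bonds to non-residents 1820.68, acquisition of a foreign subsidiary by a resident firm (outward FDI) 1827.85, domestic pension funds' purchases of foreign equities 1363.69.)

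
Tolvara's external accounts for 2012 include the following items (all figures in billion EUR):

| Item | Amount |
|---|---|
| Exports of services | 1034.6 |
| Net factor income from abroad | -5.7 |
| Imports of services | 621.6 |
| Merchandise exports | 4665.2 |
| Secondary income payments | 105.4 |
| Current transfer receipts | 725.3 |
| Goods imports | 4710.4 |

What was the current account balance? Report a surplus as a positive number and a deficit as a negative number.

982.0

Goods balance = 4665.2 - 4710.4 = -45.2
Services balance = 1034.6 - 621.6 = 413.0
Trade balance (goods + services) = -45.2 + 413.0 = 367.8
Net primary income = -5.7
Net secondary income = 725.3 - 105.4 = 619.9
Current account = 367.8 + (-5.7) + 619.9 = 982.0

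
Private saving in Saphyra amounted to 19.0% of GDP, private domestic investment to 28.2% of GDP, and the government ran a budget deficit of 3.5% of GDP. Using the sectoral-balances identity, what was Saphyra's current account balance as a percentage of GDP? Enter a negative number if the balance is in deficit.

-12.7

By the sectoral-balances identity, CA = (S_private - I) + (T - G).
Private balance = 19.0 - 28.2 = -9.2
Government balance (T - G) = -3.5
CA = -9.2 + (-3.5) = -12.7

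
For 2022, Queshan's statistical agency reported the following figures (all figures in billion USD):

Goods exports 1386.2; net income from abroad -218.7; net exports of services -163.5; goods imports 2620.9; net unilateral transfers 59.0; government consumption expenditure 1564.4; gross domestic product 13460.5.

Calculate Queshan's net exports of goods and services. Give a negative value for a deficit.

Goods balance = 1386.2 - 2620.9 = -1234.7
Services balance = -163.5
Trade balance (goods + services) = -1234.7 + (-163.5) = -1398.2

-1398.2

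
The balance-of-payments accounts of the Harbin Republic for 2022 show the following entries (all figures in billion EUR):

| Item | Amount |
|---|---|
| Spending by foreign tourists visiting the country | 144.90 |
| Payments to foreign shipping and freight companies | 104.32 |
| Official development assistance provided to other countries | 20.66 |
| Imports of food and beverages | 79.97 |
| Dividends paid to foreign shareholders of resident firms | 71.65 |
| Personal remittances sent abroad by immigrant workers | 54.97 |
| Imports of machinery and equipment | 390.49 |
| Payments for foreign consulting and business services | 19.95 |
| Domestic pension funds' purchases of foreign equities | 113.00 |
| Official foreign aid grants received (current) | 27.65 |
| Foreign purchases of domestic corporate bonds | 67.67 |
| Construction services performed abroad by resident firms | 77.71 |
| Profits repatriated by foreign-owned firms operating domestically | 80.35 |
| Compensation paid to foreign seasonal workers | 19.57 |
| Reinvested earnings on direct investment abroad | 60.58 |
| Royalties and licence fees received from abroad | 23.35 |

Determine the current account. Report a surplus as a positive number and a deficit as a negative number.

-507.74

Goods: -79.97 - 390.49 = -470.46
Services: -104.32 - 19.95 + 23.35 + 144.90 + 77.71 = 121.69
Primary income: -19.57 - 71.65 - 80.35 + 60.58 = -110.99
Secondary income: -20.66 + 27.65 - 54.97 = -47.98
Current account = (-470.46) + 121.69 + (-110.99) + (-47.98) = -507.74
(Excluded from the current account — financial account: domestic pension funds' purchases of foreign equities 113.00, foreign purchases of domestic corporate bonds 67.67.)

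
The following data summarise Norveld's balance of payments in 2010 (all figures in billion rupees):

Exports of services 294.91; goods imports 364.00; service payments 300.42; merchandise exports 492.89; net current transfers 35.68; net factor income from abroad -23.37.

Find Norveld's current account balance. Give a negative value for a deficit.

Goods balance = 492.89 - 364.00 = 128.89
Services balance = 294.91 - 300.42 = -5.51
Trade balance (goods + services) = 128.89 + (-5.51) = 123.38
Net primary income = -23.37
Net secondary income = 35.68
Current account = 123.38 + (-23.37) + 35.68 = 135.69

135.69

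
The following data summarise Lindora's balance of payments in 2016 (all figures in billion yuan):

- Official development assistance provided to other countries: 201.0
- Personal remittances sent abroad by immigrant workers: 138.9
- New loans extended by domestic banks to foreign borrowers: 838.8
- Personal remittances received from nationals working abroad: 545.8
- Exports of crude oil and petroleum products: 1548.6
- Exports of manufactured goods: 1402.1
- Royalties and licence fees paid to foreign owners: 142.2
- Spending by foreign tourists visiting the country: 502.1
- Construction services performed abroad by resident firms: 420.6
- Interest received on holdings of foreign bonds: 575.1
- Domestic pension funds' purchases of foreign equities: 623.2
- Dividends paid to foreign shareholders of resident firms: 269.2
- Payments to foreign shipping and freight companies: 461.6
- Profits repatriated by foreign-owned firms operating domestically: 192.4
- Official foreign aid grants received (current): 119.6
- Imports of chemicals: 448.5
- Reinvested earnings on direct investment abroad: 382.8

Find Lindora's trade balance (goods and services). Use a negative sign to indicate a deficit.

2821.1

Goods: -448.5 + 1548.6 + 1402.1 = 2502.2
Services: 502.1 - 461.6 - 142.2 + 420.6 = 318.9
Trade balance = 2502.2 + 318.9 = 2821.1
(Excluded from the trade balance — secondary income: official development assistance provided to other countries 201.0, personal remittances sent abroad by immigrant workers 138.9, personal remittances received from nationals working abroad 545.8, official foreign aid grants received (current) 119.6; financial account: new loans extended by domestic banks to foreign borrowers 838.8, domestic pension funds' purchases of foreign equities 623.2; primary income: interest received on holdings of foreign bonds 575.1, dividends paid to foreign shareholders of resident firms 269.2, profits repatriated by foreign-owned firms operating domestically 192.4, reinvested earnings on direct investment abroad 382.8.)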